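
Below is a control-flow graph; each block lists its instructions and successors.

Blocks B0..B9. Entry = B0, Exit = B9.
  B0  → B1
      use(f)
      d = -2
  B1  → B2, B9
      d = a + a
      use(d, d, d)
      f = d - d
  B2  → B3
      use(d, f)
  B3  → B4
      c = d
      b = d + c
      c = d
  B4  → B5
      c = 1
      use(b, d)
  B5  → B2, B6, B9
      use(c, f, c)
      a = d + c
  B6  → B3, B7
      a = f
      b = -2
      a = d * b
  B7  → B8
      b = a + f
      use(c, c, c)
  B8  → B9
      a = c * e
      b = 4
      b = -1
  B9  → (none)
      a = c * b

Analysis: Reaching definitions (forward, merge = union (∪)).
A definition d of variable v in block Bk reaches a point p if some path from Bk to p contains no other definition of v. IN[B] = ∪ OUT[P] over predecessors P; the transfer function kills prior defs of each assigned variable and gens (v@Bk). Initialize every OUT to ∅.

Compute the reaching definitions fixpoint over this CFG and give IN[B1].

Fixpoint table:
  B0: | IN={} | OUT={d@B0}
  B1: | IN={d@B0} | OUT={d@B1, f@B1}
  B2: | IN={a@B5, b@B3, c@B4, d@B1, f@B1} | OUT={a@B5, b@B3, c@B4, d@B1, f@B1}
  B3: | IN={a@B5, a@B6, b@B3, b@B6, c@B4, d@B1, f@B1} | OUT={a@B5, a@B6, b@B3, c@B3, d@B1, f@B1}
  B4: | IN={a@B5, a@B6, b@B3, c@B3, d@B1, f@B1} | OUT={a@B5, a@B6, b@B3, c@B4, d@B1, f@B1}
  B5: | IN={a@B5, a@B6, b@B3, c@B4, d@B1, f@B1} | OUT={a@B5, b@B3, c@B4, d@B1, f@B1}
  B6: | IN={a@B5, b@B3, c@B4, d@B1, f@B1} | OUT={a@B6, b@B6, c@B4, d@B1, f@B1}
  B7: | IN={a@B6, b@B6, c@B4, d@B1, f@B1} | OUT={a@B6, b@B7, c@B4, d@B1, f@B1}
  B8: | IN={a@B6, b@B7, c@B4, d@B1, f@B1} | OUT={a@B8, b@B8, c@B4, d@B1, f@B1}
  B9: | IN={a@B5, a@B8, b@B3, b@B8, c@B4, d@B1, f@B1} | OUT={a@B9, b@B3, b@B8, c@B4, d@B1, f@B1}

Merge at B1: IN[B1] = OUT[B0] = {d@B0}

Answer: {d@B0}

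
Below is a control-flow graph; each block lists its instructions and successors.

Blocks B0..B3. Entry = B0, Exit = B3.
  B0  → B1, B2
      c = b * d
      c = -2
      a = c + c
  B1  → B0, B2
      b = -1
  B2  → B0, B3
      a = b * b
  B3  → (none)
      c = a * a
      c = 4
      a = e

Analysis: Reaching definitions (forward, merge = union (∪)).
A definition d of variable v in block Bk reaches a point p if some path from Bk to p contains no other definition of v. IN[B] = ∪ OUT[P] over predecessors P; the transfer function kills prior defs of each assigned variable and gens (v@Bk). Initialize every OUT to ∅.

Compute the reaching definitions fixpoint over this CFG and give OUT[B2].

Answer: {a@B2, b@B1, c@B0}

Trace:
Fixpoint table:
  B0:  IN={a@B0, a@B2, b@B1, c@B0}  OUT={a@B0, b@B1, c@B0}
  B1:  IN={a@B0, b@B1, c@B0}  OUT={a@B0, b@B1, c@B0}
  B2:  IN={a@B0, b@B1, c@B0}  OUT={a@B2, b@B1, c@B0}
  B3:  IN={a@B2, b@B1, c@B0}  OUT={a@B3, b@B1, c@B3}

Merge at B2: IN[B2] = OUT[B0] ⊔ OUT[B1] = {a@B0, b@B1, c@B0}
Applying B2's transfer function to that IN value gives OUT[B2] (row B2 above).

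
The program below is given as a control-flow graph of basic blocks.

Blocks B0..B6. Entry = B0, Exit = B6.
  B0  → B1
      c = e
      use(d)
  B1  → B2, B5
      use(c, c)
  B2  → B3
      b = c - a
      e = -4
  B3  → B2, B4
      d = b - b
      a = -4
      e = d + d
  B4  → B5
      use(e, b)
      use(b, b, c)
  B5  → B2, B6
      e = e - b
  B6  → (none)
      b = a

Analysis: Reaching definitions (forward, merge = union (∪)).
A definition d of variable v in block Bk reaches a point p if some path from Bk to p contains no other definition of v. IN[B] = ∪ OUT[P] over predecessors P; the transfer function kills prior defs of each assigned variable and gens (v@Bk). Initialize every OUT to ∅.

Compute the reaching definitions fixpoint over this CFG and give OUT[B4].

Answer: {a@B3, b@B2, c@B0, d@B3, e@B3}

Working:
Converged values:
  B0: | IN={} | OUT={c@B0}
  B1: | IN={c@B0} | OUT={c@B0}
  B2: | IN={a@B3, b@B2, c@B0, d@B3, e@B3, e@B5} | OUT={a@B3, b@B2, c@B0, d@B3, e@B2}
  B3: | IN={a@B3, b@B2, c@B0, d@B3, e@B2} | OUT={a@B3, b@B2, c@B0, d@B3, e@B3}
  B4: | IN={a@B3, b@B2, c@B0, d@B3, e@B3} | OUT={a@B3, b@B2, c@B0, d@B3, e@B3}
  B5: | IN={a@B3, b@B2, c@B0, d@B3, e@B3} | OUT={a@B3, b@B2, c@B0, d@B3, e@B5}
  B6: | IN={a@B3, b@B2, c@B0, d@B3, e@B5} | OUT={a@B3, b@B6, c@B0, d@B3, e@B5}

Merge at B4: IN[B4] = OUT[B3] = {a@B3, b@B2, c@B0, d@B3, e@B3}
Applying B4's transfer function to that IN value gives OUT[B4] (row B4 above).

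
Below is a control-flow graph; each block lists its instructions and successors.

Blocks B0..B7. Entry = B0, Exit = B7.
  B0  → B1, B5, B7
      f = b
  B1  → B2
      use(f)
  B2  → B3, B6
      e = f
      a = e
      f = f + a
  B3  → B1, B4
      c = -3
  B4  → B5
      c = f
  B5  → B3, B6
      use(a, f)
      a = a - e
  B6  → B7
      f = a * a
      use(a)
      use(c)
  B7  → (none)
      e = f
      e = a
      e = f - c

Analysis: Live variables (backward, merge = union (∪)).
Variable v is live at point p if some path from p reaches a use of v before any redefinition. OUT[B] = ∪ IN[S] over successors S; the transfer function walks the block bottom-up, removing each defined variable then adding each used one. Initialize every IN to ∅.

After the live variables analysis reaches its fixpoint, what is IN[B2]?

Answer: {c, f}

Derivation:
Fixpoint table:
  B0:   IN={a, b, c, e}   OUT={a, c, e, f}
  B1:   IN={c, f}   OUT={c, f}
  B2:   IN={c, f}   OUT={a, c, e, f}
  B3:   IN={a, e, f}   OUT={a, c, e, f}
  B4:   IN={a, e, f}   OUT={a, c, e, f}
  B5:   IN={a, c, e, f}   OUT={a, c, e, f}
  B6:   IN={a, c}   OUT={a, c, f}
  B7:   IN={a, c, f}   OUT={}

Merge at B2: OUT[B2] = IN[B3] ⊔ IN[B6] = {a, c, e, f}
Applying B2's transfer function to that OUT value gives IN[B2] (row B2 above).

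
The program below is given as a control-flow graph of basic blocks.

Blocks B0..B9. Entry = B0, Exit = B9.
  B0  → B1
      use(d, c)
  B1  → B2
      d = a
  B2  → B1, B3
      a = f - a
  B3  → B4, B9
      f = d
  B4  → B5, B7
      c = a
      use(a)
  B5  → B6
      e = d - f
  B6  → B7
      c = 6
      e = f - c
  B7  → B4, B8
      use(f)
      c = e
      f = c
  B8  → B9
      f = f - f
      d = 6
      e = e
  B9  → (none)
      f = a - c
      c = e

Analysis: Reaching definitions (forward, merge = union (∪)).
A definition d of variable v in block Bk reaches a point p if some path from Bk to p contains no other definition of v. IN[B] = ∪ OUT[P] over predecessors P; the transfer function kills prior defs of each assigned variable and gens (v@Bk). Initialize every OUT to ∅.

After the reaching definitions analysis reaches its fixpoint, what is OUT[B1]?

Answer: {a@B2, d@B1}

Trace:
Per-block solution:
  B0:   IN={}   OUT={}
  B1:   IN={a@B2, d@B1}   OUT={a@B2, d@B1}
  B2:   IN={a@B2, d@B1}   OUT={a@B2, d@B1}
  B3:   IN={a@B2, d@B1}   OUT={a@B2, d@B1, f@B3}
  B4:   IN={a@B2, c@B7, d@B1, e@B6, f@B3, f@B7}   OUT={a@B2, c@B4, d@B1, e@B6, f@B3, f@B7}
  B5:   IN={a@B2, c@B4, d@B1, e@B6, f@B3, f@B7}   OUT={a@B2, c@B4, d@B1, e@B5, f@B3, f@B7}
  B6:   IN={a@B2, c@B4, d@B1, e@B5, f@B3, f@B7}   OUT={a@B2, c@B6, d@B1, e@B6, f@B3, f@B7}
  B7:   IN={a@B2, c@B4, c@B6, d@B1, e@B6, f@B3, f@B7}   OUT={a@B2, c@B7, d@B1, e@B6, f@B7}
  B8:   IN={a@B2, c@B7, d@B1, e@B6, f@B7}   OUT={a@B2, c@B7, d@B8, e@B8, f@B8}
  B9:   IN={a@B2, c@B7, d@B1, d@B8, e@B8, f@B3, f@B8}   OUT={a@B2, c@B9, d@B1, d@B8, e@B8, f@B9}

Merge at B1: IN[B1] = OUT[B0] ⊔ OUT[B2] = {a@B2, d@B1}
Applying B1's transfer function to that IN value gives OUT[B1] (row B1 above).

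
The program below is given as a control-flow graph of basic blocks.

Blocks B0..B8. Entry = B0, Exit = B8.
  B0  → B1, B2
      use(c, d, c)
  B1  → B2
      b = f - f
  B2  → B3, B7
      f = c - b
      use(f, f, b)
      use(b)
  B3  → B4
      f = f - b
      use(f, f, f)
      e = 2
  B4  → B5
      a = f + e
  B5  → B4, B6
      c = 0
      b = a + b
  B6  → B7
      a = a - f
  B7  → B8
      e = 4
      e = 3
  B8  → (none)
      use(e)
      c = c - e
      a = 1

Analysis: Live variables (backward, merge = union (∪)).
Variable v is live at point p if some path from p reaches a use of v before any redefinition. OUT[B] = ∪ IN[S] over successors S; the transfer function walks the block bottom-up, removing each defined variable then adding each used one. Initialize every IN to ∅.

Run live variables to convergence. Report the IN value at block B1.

Per-block solution:
  B0: | IN={b, c, d, f} | OUT={b, c, f}
  B1: | IN={c, f} | OUT={b, c}
  B2: | IN={b, c} | OUT={b, c, f}
  B3: | IN={b, f} | OUT={b, e, f}
  B4: | IN={b, e, f} | OUT={a, b, e, f}
  B5: | IN={a, b, e, f} | OUT={a, b, c, e, f}
  B6: | IN={a, c, f} | OUT={c}
  B7: | IN={c} | OUT={c, e}
  B8: | IN={c, e} | OUT={}

Merge at B1: OUT[B1] = IN[B2] = {b, c}
Applying B1's transfer function to that OUT value gives IN[B1] (row B1 above).

Answer: {c, f}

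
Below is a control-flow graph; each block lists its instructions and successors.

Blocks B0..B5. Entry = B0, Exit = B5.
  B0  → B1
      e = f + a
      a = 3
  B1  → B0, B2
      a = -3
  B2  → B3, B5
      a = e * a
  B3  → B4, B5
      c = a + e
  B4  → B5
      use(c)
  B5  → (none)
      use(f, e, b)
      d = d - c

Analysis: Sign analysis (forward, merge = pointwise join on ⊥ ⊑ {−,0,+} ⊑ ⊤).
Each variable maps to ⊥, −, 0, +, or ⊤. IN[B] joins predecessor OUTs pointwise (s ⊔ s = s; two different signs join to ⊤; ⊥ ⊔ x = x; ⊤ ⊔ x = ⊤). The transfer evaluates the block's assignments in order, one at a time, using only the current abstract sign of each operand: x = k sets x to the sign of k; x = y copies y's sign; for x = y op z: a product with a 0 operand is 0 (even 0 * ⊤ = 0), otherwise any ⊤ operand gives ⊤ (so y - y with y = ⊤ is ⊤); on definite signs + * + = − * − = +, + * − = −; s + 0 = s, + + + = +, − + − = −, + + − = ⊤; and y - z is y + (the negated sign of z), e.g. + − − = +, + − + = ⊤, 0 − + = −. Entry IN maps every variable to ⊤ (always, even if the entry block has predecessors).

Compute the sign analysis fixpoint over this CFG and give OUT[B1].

Answer: {a: -, b: ⊤, c: ⊤, d: ⊤, e: ⊤, f: ⊤}

Derivation:
Converged values:
  B0:  IN=(all ⊤)  OUT={a:+; rest ⊤}
  B1:  IN={a:+; rest ⊤}  OUT={a:-; rest ⊤}
  B2:  IN={a:-; rest ⊤}  OUT=(all ⊤)
  B3:  IN=(all ⊤)  OUT=(all ⊤)
  B4:  IN=(all ⊤)  OUT=(all ⊤)
  B5:  IN=(all ⊤)  OUT=(all ⊤)

Merge at B1: IN[B1] = OUT[B0] = {a: +, b: ⊤, c: ⊤, d: ⊤, e: ⊤, f: ⊤}
Applying B1's transfer function to that IN value gives OUT[B1] (row B1 above).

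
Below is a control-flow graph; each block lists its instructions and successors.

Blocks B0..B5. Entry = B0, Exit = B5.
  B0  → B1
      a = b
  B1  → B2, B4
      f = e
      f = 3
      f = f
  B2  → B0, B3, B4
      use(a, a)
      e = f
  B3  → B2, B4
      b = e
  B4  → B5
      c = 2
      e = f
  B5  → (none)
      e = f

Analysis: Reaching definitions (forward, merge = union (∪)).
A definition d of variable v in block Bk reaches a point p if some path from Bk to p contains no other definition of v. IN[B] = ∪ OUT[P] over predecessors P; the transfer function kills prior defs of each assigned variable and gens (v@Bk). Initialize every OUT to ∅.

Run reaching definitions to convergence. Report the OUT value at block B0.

Answer: {a@B0, b@B3, e@B2, f@B1}

Trace:
Fixpoint table:
  B0:   IN={a@B0, b@B3, e@B2, f@B1}   OUT={a@B0, b@B3, e@B2, f@B1}
  B1:   IN={a@B0, b@B3, e@B2, f@B1}   OUT={a@B0, b@B3, e@B2, f@B1}
  B2:   IN={a@B0, b@B3, e@B2, f@B1}   OUT={a@B0, b@B3, e@B2, f@B1}
  B3:   IN={a@B0, b@B3, e@B2, f@B1}   OUT={a@B0, b@B3, e@B2, f@B1}
  B4:   IN={a@B0, b@B3, e@B2, f@B1}   OUT={a@B0, b@B3, c@B4, e@B4, f@B1}
  B5:   IN={a@B0, b@B3, c@B4, e@B4, f@B1}   OUT={a@B0, b@B3, c@B4, e@B5, f@B1}

Merge at B0 (entry node, so the boundary value {} is joined with the incoming edge(s)): IN[B0] = {} ⊔ OUT[B2] = {a@B0, b@B3, e@B2, f@B1}
Applying B0's transfer function to that IN value gives OUT[B0] (row B0 above).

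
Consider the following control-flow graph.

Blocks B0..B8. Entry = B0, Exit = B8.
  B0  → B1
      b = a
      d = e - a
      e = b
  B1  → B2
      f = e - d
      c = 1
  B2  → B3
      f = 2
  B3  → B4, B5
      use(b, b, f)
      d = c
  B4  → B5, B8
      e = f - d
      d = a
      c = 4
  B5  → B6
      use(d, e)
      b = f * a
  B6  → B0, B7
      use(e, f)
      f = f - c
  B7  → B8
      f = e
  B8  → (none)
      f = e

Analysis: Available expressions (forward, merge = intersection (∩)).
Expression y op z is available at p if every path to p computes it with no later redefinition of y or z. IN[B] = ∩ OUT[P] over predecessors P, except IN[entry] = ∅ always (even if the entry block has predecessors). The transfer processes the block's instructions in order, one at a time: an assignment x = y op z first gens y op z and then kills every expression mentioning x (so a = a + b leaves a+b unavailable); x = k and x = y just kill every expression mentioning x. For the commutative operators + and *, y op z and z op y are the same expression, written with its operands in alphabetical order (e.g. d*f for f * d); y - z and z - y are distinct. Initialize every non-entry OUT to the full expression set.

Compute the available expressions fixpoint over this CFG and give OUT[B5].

Per-block solution:
  B0:  IN={}  OUT={}
  B1:  IN={}  OUT={e-d}
  B2:  IN={e-d}  OUT={e-d}
  B3:  IN={e-d}  OUT={}
  B4:  IN={}  OUT={}
  B5:  IN={}  OUT={a*f}
  B6:  IN={a*f}  OUT={}
  B7:  IN={}  OUT={}
  B8:  IN={}  OUT={}

Merge at B5: IN[B5] = OUT[B3] ∩ OUT[B4] = {}
Applying B5's transfer function to that IN value gives OUT[B5] (row B5 above).

Answer: {a*f}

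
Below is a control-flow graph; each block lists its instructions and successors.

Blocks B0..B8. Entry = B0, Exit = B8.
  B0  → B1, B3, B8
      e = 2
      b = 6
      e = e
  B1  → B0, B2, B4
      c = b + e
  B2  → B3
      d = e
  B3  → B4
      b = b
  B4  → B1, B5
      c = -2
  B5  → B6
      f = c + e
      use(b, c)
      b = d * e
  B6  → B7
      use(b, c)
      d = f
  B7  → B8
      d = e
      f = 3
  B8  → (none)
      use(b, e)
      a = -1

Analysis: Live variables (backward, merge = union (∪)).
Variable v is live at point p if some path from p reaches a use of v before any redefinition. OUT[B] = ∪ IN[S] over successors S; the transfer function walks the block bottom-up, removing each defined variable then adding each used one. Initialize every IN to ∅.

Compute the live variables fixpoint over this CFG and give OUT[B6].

Per-block solution:
  B0: | IN={d} | OUT={b, d, e}
  B1: | IN={b, d, e} | OUT={b, d, e}
  B2: | IN={b, e} | OUT={b, d, e}
  B3: | IN={b, d, e} | OUT={b, d, e}
  B4: | IN={b, d, e} | OUT={b, c, d, e}
  B5: | IN={b, c, d, e} | OUT={b, c, e, f}
  B6: | IN={b, c, e, f} | OUT={b, e}
  B7: | IN={b, e} | OUT={b, e}
  B8: | IN={b, e} | OUT={}

Merge at B6: OUT[B6] = IN[B7] = {b, e}

Answer: {b, e}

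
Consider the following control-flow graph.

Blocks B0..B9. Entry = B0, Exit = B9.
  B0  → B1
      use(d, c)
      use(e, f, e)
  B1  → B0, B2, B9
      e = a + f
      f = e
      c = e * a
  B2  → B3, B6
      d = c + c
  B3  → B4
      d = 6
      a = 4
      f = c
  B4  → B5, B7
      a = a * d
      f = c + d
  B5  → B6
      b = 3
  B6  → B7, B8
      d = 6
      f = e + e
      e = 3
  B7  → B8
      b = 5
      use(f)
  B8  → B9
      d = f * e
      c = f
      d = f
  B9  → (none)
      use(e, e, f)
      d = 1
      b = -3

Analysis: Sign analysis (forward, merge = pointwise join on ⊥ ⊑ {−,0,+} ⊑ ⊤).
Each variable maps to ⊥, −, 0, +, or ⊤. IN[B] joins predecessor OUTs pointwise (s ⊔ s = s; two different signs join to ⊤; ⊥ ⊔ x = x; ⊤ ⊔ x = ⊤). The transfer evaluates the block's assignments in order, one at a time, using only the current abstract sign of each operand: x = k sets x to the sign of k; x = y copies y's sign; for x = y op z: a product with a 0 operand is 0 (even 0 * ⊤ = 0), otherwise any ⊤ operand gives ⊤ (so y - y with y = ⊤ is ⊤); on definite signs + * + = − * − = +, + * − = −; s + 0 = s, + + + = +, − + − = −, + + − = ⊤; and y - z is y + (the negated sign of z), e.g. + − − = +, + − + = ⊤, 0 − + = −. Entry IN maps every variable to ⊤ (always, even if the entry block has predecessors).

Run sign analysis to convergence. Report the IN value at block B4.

Converged values:
  B0:  IN=(all ⊤)  OUT=(all ⊤)
  B1:  IN=(all ⊤)  OUT=(all ⊤)
  B2:  IN=(all ⊤)  OUT=(all ⊤)
  B3:  IN=(all ⊤)  OUT={a:+, d:+; rest ⊤}
  B4:  IN={a:+, d:+; rest ⊤}  OUT={a:+, d:+; rest ⊤}
  B5:  IN={a:+, d:+; rest ⊤}  OUT={a:+, b:+, d:+; rest ⊤}
  B6:  IN=(all ⊤)  OUT={d:+, e:+; rest ⊤}
  B7:  IN={d:+; rest ⊤}  OUT={b:+, d:+; rest ⊤}
  B8:  IN={d:+; rest ⊤}  OUT=(all ⊤)
  B9:  IN=(all ⊤)  OUT={b:-, d:+; rest ⊤}

Merge at B4: IN[B4] = OUT[B3] = {a: +, b: ⊤, c: ⊤, d: +, e: ⊤, f: ⊤}

Answer: {a: +, b: ⊤, c: ⊤, d: +, e: ⊤, f: ⊤}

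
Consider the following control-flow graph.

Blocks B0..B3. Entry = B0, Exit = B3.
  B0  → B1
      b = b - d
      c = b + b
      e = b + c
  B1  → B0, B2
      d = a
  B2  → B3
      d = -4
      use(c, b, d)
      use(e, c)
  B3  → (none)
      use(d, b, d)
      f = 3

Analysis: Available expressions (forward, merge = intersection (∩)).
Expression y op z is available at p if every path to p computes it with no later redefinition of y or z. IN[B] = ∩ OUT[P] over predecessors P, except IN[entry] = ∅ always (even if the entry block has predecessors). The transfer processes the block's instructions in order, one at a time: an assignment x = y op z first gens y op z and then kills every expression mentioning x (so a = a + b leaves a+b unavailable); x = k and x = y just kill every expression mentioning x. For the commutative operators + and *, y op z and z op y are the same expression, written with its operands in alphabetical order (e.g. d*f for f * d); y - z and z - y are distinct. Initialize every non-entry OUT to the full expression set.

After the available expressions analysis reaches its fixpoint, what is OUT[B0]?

Answer: {b+b, b+c}

Trace:
Per-block solution:
  B0:   IN={}   OUT={b+b, b+c}
  B1:   IN={b+b, b+c}   OUT={b+b, b+c}
  B2:   IN={b+b, b+c}   OUT={b+b, b+c}
  B3:   IN={b+b, b+c}   OUT={b+b, b+c}

Merge at B0 (entry node, so the boundary value {} is joined with the incoming edge(s)): IN[B0] = {} ∩ OUT[B1] = {}
Applying B0's transfer function to that IN value gives OUT[B0] (row B0 above).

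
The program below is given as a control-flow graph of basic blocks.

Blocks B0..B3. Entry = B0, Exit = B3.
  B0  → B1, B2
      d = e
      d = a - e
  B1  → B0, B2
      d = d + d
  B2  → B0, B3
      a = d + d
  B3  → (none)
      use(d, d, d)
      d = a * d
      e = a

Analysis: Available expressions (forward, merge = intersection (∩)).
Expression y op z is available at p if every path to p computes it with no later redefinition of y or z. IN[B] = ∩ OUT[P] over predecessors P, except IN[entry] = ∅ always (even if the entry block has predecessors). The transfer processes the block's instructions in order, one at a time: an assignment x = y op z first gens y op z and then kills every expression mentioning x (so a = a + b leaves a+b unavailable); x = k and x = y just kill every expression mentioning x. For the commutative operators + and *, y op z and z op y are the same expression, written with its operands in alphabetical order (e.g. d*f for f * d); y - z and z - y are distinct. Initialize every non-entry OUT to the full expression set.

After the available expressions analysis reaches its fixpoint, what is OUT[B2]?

Converged values:
  B0: | IN={} | OUT={a-e}
  B1: | IN={a-e} | OUT={a-e}
  B2: | IN={a-e} | OUT={d+d}
  B3: | IN={d+d} | OUT={}

Merge at B2: IN[B2] = OUT[B0] ∩ OUT[B1] = {a-e}
Applying B2's transfer function to that IN value gives OUT[B2] (row B2 above).

Answer: {d+d}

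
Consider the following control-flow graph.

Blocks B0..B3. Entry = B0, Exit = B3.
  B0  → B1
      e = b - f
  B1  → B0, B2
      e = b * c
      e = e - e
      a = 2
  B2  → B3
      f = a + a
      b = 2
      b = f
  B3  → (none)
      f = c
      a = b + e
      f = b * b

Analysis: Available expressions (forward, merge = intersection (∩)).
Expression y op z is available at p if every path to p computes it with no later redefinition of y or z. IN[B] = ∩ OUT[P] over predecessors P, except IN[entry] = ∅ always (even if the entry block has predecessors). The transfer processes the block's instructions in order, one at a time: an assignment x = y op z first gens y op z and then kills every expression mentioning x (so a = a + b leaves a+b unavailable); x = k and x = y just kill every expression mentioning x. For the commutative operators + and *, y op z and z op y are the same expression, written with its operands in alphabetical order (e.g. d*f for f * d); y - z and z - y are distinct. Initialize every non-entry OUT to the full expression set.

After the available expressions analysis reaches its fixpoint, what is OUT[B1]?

Answer: {b*c, b-f}

Derivation:
Fixpoint table:
  B0: | IN={} | OUT={b-f}
  B1: | IN={b-f} | OUT={b*c, b-f}
  B2: | IN={b*c, b-f} | OUT={a+a}
  B3: | IN={a+a} | OUT={b*b, b+e}

Merge at B1: IN[B1] = OUT[B0] = {b-f}
Applying B1's transfer function to that IN value gives OUT[B1] (row B1 above).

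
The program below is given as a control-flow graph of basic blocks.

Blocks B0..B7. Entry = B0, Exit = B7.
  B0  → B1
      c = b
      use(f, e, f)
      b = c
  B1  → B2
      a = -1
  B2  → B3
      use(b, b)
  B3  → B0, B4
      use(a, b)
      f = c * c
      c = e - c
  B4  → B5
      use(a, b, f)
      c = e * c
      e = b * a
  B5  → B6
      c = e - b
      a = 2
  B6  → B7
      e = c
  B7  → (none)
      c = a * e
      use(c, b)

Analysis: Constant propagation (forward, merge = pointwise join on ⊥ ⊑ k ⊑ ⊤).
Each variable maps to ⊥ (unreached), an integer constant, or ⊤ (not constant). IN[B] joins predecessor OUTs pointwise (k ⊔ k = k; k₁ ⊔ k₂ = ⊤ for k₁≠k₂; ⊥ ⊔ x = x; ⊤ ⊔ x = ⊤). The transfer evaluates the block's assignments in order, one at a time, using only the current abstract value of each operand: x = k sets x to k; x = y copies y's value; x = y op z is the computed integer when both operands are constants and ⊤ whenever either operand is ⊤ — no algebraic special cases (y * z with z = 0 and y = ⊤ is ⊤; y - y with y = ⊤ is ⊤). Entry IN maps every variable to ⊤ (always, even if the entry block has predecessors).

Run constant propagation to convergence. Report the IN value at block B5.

Answer: {a: -1, b: ⊤, c: ⊤, d: ⊤, e: ⊤, f: ⊤}

Derivation:
Per-block solution:
  B0:  IN=(all ⊤)  OUT=(all ⊤)
  B1:  IN=(all ⊤)  OUT={a:-1; rest ⊤}
  B2:  IN={a:-1; rest ⊤}  OUT={a:-1; rest ⊤}
  B3:  IN={a:-1; rest ⊤}  OUT={a:-1; rest ⊤}
  B4:  IN={a:-1; rest ⊤}  OUT={a:-1; rest ⊤}
  B5:  IN={a:-1; rest ⊤}  OUT={a:2; rest ⊤}
  B6:  IN={a:2; rest ⊤}  OUT={a:2; rest ⊤}
  B7:  IN={a:2; rest ⊤}  OUT={a:2; rest ⊤}

Merge at B5: IN[B5] = OUT[B4] = {a: -1, b: ⊤, c: ⊤, d: ⊤, e: ⊤, f: ⊤}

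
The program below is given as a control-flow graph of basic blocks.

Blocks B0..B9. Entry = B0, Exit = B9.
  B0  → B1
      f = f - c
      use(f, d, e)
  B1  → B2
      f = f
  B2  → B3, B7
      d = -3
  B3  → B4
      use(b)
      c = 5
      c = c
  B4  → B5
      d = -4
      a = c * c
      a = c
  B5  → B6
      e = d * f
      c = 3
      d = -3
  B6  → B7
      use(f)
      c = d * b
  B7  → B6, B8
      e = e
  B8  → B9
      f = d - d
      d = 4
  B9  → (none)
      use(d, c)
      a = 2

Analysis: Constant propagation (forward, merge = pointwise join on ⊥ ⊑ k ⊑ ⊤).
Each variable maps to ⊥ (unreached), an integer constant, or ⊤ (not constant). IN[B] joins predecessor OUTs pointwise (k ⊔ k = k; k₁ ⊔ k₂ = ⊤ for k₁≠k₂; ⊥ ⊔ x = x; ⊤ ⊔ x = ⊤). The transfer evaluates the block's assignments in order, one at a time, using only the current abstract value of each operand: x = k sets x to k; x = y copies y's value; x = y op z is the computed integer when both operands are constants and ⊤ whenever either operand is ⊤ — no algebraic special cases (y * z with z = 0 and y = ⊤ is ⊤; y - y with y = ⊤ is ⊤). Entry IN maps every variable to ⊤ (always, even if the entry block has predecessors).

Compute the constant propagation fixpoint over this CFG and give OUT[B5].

Per-block solution:
  B0:   IN=(all ⊤)   OUT=(all ⊤)
  B1:   IN=(all ⊤)   OUT=(all ⊤)
  B2:   IN=(all ⊤)   OUT={d:-3; rest ⊤}
  B3:   IN={d:-3; rest ⊤}   OUT={c:5, d:-3; rest ⊤}
  B4:   IN={c:5, d:-3; rest ⊤}   OUT={a:5, c:5, d:-4; rest ⊤}
  B5:   IN={a:5, c:5, d:-4; rest ⊤}   OUT={a:5, c:3, d:-3; rest ⊤}
  B6:   IN={d:-3; rest ⊤}   OUT={d:-3; rest ⊤}
  B7:   IN={d:-3; rest ⊤}   OUT={d:-3; rest ⊤}
  B8:   IN={d:-3; rest ⊤}   OUT={d:4, f:0; rest ⊤}
  B9:   IN={d:4, f:0; rest ⊤}   OUT={a:2, d:4, f:0; rest ⊤}

Merge at B5: IN[B5] = OUT[B4] = {a: 5, b: ⊤, c: 5, d: -4, e: ⊤, f: ⊤}
Applying B5's transfer function to that IN value gives OUT[B5] (row B5 above).

Answer: {a: 5, b: ⊤, c: 3, d: -3, e: ⊤, f: ⊤}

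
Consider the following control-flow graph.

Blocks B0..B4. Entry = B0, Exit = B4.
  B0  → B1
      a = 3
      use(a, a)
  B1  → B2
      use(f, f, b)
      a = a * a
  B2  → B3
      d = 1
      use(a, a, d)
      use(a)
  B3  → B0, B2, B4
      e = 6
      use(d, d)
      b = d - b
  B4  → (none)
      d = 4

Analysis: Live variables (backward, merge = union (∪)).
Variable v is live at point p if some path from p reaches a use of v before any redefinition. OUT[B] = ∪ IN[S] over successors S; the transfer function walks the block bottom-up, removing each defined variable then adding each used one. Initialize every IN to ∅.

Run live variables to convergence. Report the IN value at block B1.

Answer: {a, b, f}

Trace:
Per-block solution:
  B0:   IN={b, f}   OUT={a, b, f}
  B1:   IN={a, b, f}   OUT={a, b, f}
  B2:   IN={a, b, f}   OUT={a, b, d, f}
  B3:   IN={a, b, d, f}   OUT={a, b, f}
  B4:   IN={}   OUT={}

Merge at B1: OUT[B1] = IN[B2] = {a, b, f}
Applying B1's transfer function to that OUT value gives IN[B1] (row B1 above).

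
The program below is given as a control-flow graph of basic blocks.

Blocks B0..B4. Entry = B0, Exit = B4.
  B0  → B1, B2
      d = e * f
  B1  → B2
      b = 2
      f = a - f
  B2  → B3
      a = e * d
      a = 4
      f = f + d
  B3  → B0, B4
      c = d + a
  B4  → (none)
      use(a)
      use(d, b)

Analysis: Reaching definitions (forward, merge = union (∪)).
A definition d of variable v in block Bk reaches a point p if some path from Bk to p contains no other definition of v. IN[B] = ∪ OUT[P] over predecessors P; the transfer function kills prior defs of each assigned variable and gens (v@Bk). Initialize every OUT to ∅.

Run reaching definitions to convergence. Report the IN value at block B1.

Fixpoint table:
  B0:  IN={a@B2, b@B1, c@B3, d@B0, f@B2}  OUT={a@B2, b@B1, c@B3, d@B0, f@B2}
  B1:  IN={a@B2, b@B1, c@B3, d@B0, f@B2}  OUT={a@B2, b@B1, c@B3, d@B0, f@B1}
  B2:  IN={a@B2, b@B1, c@B3, d@B0, f@B1, f@B2}  OUT={a@B2, b@B1, c@B3, d@B0, f@B2}
  B3:  IN={a@B2, b@B1, c@B3, d@B0, f@B2}  OUT={a@B2, b@B1, c@B3, d@B0, f@B2}
  B4:  IN={a@B2, b@B1, c@B3, d@B0, f@B2}  OUT={a@B2, b@B1, c@B3, d@B0, f@B2}

Merge at B1: IN[B1] = OUT[B0] = {a@B2, b@B1, c@B3, d@B0, f@B2}

Answer: {a@B2, b@B1, c@B3, d@B0, f@B2}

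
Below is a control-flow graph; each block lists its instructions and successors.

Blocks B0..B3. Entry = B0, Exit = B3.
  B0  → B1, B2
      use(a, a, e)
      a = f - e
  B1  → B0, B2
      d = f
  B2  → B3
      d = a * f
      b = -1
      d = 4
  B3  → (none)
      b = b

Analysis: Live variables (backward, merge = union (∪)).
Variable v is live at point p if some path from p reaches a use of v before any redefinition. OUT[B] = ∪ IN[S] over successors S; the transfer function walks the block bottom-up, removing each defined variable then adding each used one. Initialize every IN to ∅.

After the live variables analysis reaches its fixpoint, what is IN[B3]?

Answer: {b}

Trace:
Per-block solution:
  B0: | IN={a, e, f} | OUT={a, e, f}
  B1: | IN={a, e, f} | OUT={a, e, f}
  B2: | IN={a, f} | OUT={b}
  B3: | IN={b} | OUT={}

B3 is the boundary node: OUT[B3] = {}
Applying B3's transfer function to that OUT value gives IN[B3] (row B3 above).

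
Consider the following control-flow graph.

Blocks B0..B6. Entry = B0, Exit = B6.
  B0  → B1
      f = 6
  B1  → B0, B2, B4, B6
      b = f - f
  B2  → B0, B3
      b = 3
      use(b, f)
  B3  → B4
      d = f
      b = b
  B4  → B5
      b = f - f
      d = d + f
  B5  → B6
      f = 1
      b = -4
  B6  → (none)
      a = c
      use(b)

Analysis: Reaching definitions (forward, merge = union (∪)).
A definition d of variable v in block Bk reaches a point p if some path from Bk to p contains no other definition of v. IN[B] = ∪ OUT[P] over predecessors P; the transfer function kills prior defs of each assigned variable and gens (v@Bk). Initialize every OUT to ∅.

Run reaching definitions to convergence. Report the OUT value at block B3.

Per-block solution:
  B0:  IN={b@B1, b@B2, f@B0}  OUT={b@B1, b@B2, f@B0}
  B1:  IN={b@B1, b@B2, f@B0}  OUT={b@B1, f@B0}
  B2:  IN={b@B1, f@B0}  OUT={b@B2, f@B0}
  B3:  IN={b@B2, f@B0}  OUT={b@B3, d@B3, f@B0}
  B4:  IN={b@B1, b@B3, d@B3, f@B0}  OUT={b@B4, d@B4, f@B0}
  B5:  IN={b@B4, d@B4, f@B0}  OUT={b@B5, d@B4, f@B5}
  B6:  IN={b@B1, b@B5, d@B4, f@B0, f@B5}  OUT={a@B6, b@B1, b@B5, d@B4, f@B0, f@B5}

Merge at B3: IN[B3] = OUT[B2] = {b@B2, f@B0}
Applying B3's transfer function to that IN value gives OUT[B3] (row B3 above).

Answer: {b@B3, d@B3, f@B0}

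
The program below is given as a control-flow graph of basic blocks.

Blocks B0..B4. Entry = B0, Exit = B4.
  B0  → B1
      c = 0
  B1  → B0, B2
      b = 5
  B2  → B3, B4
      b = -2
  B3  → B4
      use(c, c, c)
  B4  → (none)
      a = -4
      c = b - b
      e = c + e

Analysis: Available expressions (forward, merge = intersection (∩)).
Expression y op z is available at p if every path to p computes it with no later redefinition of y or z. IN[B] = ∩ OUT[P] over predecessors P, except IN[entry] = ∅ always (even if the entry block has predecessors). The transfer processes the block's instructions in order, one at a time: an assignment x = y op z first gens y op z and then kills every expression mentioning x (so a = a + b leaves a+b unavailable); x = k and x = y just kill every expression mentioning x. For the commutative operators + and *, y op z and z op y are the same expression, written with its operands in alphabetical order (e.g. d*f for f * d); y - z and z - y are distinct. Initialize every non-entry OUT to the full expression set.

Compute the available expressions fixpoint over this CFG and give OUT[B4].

Fixpoint table:
  B0: | IN={} | OUT={}
  B1: | IN={} | OUT={}
  B2: | IN={} | OUT={}
  B3: | IN={} | OUT={}
  B4: | IN={} | OUT={b-b}

Merge at B4: IN[B4] = OUT[B2] ∩ OUT[B3] = {}
Applying B4's transfer function to that IN value gives OUT[B4] (row B4 above).

Answer: {b-b}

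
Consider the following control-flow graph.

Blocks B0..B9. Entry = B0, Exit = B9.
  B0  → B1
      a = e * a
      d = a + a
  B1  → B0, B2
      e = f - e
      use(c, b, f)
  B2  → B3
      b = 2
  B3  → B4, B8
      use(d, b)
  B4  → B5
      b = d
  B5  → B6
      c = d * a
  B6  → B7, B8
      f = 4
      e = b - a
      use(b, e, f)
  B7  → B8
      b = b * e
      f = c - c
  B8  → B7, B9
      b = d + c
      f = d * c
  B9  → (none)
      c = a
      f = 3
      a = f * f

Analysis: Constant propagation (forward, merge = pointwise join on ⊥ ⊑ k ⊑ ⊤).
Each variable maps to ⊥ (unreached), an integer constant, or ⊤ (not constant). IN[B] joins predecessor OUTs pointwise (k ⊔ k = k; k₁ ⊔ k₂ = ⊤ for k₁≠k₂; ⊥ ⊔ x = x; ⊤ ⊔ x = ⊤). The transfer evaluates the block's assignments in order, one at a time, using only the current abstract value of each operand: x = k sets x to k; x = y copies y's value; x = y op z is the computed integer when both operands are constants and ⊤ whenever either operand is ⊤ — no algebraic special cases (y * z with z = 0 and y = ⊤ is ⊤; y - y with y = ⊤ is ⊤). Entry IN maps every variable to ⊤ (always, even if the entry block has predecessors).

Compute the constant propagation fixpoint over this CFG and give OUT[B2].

Answer: {a: ⊤, b: 2, c: ⊤, d: ⊤, e: ⊤, f: ⊤}

Trace:
Fixpoint table:
  B0:   IN=(all ⊤)   OUT=(all ⊤)
  B1:   IN=(all ⊤)   OUT=(all ⊤)
  B2:   IN=(all ⊤)   OUT={b:2; rest ⊤}
  B3:   IN={b:2; rest ⊤}   OUT={b:2; rest ⊤}
  B4:   IN={b:2; rest ⊤}   OUT=(all ⊤)
  B5:   IN=(all ⊤)   OUT=(all ⊤)
  B6:   IN=(all ⊤)   OUT={f:4; rest ⊤}
  B7:   IN=(all ⊤)   OUT=(all ⊤)
  B8:   IN=(all ⊤)   OUT=(all ⊤)
  B9:   IN=(all ⊤)   OUT={a:9, f:3; rest ⊤}

Merge at B2: IN[B2] = OUT[B1] = {a: ⊤, b: ⊤, c: ⊤, d: ⊤, e: ⊤, f: ⊤}
Applying B2's transfer function to that IN value gives OUT[B2] (row B2 above).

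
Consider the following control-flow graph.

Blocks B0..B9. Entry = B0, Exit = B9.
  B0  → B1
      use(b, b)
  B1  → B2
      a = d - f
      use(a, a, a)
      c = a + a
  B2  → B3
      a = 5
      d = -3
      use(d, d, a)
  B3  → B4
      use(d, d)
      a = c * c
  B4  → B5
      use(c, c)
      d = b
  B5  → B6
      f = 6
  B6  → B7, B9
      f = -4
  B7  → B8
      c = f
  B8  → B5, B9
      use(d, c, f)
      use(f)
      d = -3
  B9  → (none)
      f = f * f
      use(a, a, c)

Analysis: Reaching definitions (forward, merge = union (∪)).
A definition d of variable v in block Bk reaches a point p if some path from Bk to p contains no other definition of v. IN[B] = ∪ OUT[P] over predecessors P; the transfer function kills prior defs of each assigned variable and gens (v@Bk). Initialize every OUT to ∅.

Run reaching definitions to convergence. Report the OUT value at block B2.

Answer: {a@B2, c@B1, d@B2}

Trace:
Fixpoint table:
  B0: | IN={} | OUT={}
  B1: | IN={} | OUT={a@B1, c@B1}
  B2: | IN={a@B1, c@B1} | OUT={a@B2, c@B1, d@B2}
  B3: | IN={a@B2, c@B1, d@B2} | OUT={a@B3, c@B1, d@B2}
  B4: | IN={a@B3, c@B1, d@B2} | OUT={a@B3, c@B1, d@B4}
  B5: | IN={a@B3, c@B1, c@B7, d@B4, d@B8, f@B6} | OUT={a@B3, c@B1, c@B7, d@B4, d@B8, f@B5}
  B6: | IN={a@B3, c@B1, c@B7, d@B4, d@B8, f@B5} | OUT={a@B3, c@B1, c@B7, d@B4, d@B8, f@B6}
  B7: | IN={a@B3, c@B1, c@B7, d@B4, d@B8, f@B6} | OUT={a@B3, c@B7, d@B4, d@B8, f@B6}
  B8: | IN={a@B3, c@B7, d@B4, d@B8, f@B6} | OUT={a@B3, c@B7, d@B8, f@B6}
  B9: | IN={a@B3, c@B1, c@B7, d@B4, d@B8, f@B6} | OUT={a@B3, c@B1, c@B7, d@B4, d@B8, f@B9}

Merge at B2: IN[B2] = OUT[B1] = {a@B1, c@B1}
Applying B2's transfer function to that IN value gives OUT[B2] (row B2 above).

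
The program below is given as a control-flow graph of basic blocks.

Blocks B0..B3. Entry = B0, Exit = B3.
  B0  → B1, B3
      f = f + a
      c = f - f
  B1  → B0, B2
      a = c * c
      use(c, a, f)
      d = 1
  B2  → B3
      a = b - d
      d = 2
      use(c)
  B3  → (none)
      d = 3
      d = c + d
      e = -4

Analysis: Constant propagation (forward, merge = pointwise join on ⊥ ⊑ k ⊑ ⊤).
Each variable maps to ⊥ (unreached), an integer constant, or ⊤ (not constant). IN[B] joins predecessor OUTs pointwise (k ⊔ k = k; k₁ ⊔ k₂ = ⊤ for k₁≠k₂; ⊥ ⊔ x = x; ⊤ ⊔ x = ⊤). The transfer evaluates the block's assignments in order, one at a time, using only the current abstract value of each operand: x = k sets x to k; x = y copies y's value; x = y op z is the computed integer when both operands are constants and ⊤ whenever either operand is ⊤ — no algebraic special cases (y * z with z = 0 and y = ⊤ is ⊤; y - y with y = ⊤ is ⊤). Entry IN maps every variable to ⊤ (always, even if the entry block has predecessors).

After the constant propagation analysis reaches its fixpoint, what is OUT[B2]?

Answer: {a: ⊤, b: ⊤, c: ⊤, d: 2, e: ⊤, f: ⊤}

Working:
Per-block solution:
  B0: | IN=(all ⊤) | OUT=(all ⊤)
  B1: | IN=(all ⊤) | OUT={d:1; rest ⊤}
  B2: | IN={d:1; rest ⊤} | OUT={d:2; rest ⊤}
  B3: | IN=(all ⊤) | OUT={e:-4; rest ⊤}

Merge at B2: IN[B2] = OUT[B1] = {a: ⊤, b: ⊤, c: ⊤, d: 1, e: ⊤, f: ⊤}
Applying B2's transfer function to that IN value gives OUT[B2] (row B2 above).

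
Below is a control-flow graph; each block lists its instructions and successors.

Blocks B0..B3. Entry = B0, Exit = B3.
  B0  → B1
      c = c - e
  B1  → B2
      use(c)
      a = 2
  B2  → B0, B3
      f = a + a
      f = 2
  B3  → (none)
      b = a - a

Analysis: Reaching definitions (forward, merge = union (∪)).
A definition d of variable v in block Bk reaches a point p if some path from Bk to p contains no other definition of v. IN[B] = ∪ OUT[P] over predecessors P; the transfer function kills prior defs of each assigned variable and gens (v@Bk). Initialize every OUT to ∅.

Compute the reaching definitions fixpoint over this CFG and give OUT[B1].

Answer: {a@B1, c@B0, f@B2}

Working:
Per-block solution:
  B0:  IN={a@B1, c@B0, f@B2}  OUT={a@B1, c@B0, f@B2}
  B1:  IN={a@B1, c@B0, f@B2}  OUT={a@B1, c@B0, f@B2}
  B2:  IN={a@B1, c@B0, f@B2}  OUT={a@B1, c@B0, f@B2}
  B3:  IN={a@B1, c@B0, f@B2}  OUT={a@B1, b@B3, c@B0, f@B2}

Merge at B1: IN[B1] = OUT[B0] = {a@B1, c@B0, f@B2}
Applying B1's transfer function to that IN value gives OUT[B1] (row B1 above).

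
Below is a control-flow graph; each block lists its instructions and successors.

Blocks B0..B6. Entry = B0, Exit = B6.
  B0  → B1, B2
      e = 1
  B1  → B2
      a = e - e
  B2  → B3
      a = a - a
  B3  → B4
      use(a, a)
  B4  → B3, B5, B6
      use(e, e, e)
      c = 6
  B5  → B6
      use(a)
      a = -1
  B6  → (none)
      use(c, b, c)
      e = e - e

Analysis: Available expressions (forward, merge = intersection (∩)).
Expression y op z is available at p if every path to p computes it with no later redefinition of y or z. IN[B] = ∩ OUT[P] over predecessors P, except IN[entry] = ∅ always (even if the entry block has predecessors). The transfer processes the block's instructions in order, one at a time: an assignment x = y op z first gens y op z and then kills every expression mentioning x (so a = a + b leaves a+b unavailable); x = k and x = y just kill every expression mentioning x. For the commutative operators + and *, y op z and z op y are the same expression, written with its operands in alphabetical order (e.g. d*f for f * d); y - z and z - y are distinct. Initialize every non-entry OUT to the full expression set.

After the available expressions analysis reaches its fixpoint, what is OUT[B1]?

Converged values:
  B0:   IN={}   OUT={}
  B1:   IN={}   OUT={e-e}
  B2:   IN={}   OUT={}
  B3:   IN={}   OUT={}
  B4:   IN={}   OUT={}
  B5:   IN={}   OUT={}
  B6:   IN={}   OUT={}

Merge at B1: IN[B1] = OUT[B0] = {}
Applying B1's transfer function to that IN value gives OUT[B1] (row B1 above).

Answer: {e-e}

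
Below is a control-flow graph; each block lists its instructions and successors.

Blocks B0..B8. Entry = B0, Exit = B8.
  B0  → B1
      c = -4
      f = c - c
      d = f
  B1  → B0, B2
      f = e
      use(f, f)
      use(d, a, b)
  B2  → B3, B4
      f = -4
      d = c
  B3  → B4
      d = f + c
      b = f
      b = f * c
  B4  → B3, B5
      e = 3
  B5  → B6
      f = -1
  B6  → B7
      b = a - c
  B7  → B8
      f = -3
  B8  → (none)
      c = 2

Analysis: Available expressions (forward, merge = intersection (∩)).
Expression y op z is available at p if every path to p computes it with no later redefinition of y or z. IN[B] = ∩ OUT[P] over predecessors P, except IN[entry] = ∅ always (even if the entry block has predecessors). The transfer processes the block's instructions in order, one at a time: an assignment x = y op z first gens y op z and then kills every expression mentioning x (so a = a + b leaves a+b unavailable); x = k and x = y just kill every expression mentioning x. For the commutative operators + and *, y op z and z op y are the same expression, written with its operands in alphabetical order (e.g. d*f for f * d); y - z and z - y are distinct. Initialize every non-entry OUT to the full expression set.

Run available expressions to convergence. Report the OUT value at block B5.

Per-block solution:
  B0:   IN={}   OUT={c-c}
  B1:   IN={c-c}   OUT={c-c}
  B2:   IN={c-c}   OUT={c-c}
  B3:   IN={c-c}   OUT={c*f, c+f, c-c}
  B4:   IN={c-c}   OUT={c-c}
  B5:   IN={c-c}   OUT={c-c}
  B6:   IN={c-c}   OUT={a-c, c-c}
  B7:   IN={a-c, c-c}   OUT={a-c, c-c}
  B8:   IN={a-c, c-c}   OUT={}

Merge at B5: IN[B5] = OUT[B4] = {c-c}
Applying B5's transfer function to that IN value gives OUT[B5] (row B5 above).

Answer: {c-c}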